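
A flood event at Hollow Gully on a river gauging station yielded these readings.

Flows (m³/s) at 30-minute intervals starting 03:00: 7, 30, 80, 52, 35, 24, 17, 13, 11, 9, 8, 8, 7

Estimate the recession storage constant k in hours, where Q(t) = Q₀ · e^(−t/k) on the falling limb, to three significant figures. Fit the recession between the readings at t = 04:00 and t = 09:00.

k ≈ 2.05 h

On the falling limb, Q drops from 80 to 7 m³/s between t = 04:00 and t = 09:00 (Δt = 5 h).
k = −Δt / ln(Q₂/Q₁) = −5 / ln(7/80) = 2.05 h.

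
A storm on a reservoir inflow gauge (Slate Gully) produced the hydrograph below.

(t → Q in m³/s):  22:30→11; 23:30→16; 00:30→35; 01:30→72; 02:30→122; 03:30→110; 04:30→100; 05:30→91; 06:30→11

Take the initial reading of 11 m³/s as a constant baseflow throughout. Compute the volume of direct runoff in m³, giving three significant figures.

V ≈ 1.69 × 10^6 m³

Direct-runoff ordinates (Q − Q_b): 0.0, 5.0, 24.0, 61.0, 111.0, 99.0, 89.0, 80.0, 0.0 m³/s.
ΣQ_DR = 469.0 m³/s.
With Δt = 1 h = 3600 s, V = ΣQ_DR · Δt = 469.0 × 3600 = 1.69 × 10^6 m³.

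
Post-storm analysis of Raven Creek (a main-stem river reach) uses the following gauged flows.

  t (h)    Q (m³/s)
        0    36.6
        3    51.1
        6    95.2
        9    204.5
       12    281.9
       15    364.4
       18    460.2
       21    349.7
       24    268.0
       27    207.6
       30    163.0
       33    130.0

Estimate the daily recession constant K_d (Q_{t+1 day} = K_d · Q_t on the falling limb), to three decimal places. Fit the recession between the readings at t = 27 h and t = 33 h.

K_d ≈ 0.154

Between t = 27 h and t = 33 h the flow falls from 207.6 to 130.0 m³/s over 2×3 h = 6 h.
Per-interval ratio K = (130.0/207.6)^(1/2) = 0.7913; K_d = K^(24/3) = 0.154.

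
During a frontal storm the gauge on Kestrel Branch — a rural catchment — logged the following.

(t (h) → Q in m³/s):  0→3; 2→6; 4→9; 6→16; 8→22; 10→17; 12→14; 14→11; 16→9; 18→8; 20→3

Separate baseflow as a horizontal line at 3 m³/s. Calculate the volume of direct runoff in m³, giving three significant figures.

Direct-runoff ordinates (Q − Q_b): 0.0, 3.0, 6.0, 13.0, 19.0, 14.0, 11.0, 8.0, 6.0, 5.0, 0.0 m³/s.
ΣQ_DR = 85.00 m³/s.
With Δt = 2 h = 7200 s, V = ΣQ_DR · Δt = 85.00 × 7200 = 6.12 × 10^5 m³.

V ≈ 6.12 × 10^5 m³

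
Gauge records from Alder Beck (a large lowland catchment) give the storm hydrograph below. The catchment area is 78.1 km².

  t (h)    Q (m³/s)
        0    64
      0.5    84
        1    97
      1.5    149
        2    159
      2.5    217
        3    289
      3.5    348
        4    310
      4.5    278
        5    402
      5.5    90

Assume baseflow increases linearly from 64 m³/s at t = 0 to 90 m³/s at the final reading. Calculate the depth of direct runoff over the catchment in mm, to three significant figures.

d ≈ 36.0 mm

Direct runoff: 0.00, 17.64, 28.27, 77.91, 85.55, 141.18, 210.82, 267.45, 227.09, 192.73, 314.36, 0.00 m³/s; ΣQ_DR = 1563 m³/s.
V = ΣQ_DR · Δt = 1563 × 1800 s = 2.813 × 10^6 m³.
Over A = 78.1 km², depth = V / A = 36.0 mm.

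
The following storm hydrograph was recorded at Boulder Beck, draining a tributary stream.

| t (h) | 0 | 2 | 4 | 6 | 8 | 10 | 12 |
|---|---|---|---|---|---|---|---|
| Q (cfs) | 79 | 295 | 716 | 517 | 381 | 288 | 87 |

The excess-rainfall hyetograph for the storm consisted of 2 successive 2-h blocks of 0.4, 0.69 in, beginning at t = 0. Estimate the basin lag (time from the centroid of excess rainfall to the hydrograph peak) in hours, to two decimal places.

t_L ≈ 1.73 h

Centroid of excess rainfall: t_c = Σ P_i·t̄_i / ΣP_i = 2.2661 h (block centres at 1, 3 h).
Hydrograph peak occurs at t = 4 h, so basin lag t_L = 4 − 2.2661 = 1.73 h.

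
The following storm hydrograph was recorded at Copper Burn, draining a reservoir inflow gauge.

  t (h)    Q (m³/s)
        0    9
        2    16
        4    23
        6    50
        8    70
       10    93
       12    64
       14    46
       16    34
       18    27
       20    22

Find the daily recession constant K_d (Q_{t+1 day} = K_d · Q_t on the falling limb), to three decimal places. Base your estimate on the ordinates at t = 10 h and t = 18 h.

Between t = 10 h and t = 18 h the flow falls from 93 to 27 m³/s over 4×2 h = 8 h.
Per-interval ratio K = (27/93)^(1/4) = 0.7340; K_d = K^(24/2) = 0.024.

K_d ≈ 0.024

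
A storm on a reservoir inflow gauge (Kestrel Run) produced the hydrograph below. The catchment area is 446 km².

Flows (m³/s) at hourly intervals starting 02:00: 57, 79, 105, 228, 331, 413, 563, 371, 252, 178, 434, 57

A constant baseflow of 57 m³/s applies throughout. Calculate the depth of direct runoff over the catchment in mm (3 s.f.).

d ≈ 19.2 mm

Direct runoff: 0.0, 22.0, 48.0, 171.0, 274.0, 356.0, 506.0, 314.0, 195.0, 121.0, 377.0, 0.0 m³/s; ΣQ_DR = 2384 m³/s.
V = ΣQ_DR · Δt = 2384 × 3600 s = 8.582 × 10^6 m³.
Over A = 446 km², depth = V / A = 19.2 mm.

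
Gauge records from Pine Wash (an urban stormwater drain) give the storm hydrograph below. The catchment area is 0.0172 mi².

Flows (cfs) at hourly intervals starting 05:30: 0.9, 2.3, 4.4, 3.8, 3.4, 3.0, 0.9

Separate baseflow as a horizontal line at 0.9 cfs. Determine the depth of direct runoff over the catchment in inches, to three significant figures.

d ≈ 1.12 in

Direct runoff: 0.0, 1.4, 3.5, 2.9, 2.5, 2.1, 0.0 cfs; ΣQ_DR = 12.40 cfs.
V = ΣQ_DR · Δt = 12.40 × 3600 s = 44640 ft³.
Over A = 0.0172 mi², depth = V / A = 1.12 in.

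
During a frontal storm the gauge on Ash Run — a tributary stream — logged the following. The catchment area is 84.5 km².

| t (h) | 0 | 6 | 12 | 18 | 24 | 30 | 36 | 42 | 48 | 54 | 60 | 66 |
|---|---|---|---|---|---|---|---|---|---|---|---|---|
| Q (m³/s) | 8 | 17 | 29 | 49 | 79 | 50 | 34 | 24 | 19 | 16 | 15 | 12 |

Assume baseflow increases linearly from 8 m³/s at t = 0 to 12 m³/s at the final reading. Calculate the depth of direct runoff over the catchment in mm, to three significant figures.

d ≈ 59.3 mm

Direct runoff: 0.00, 8.64, 20.27, 39.91, 69.55, 40.18, 23.82, 13.45, 8.09, 4.73, 3.36, 0.00 m³/s; ΣQ_DR = 232.0 m³/s.
V = ΣQ_DR · Δt = 232.0 × 21600 s = 5.011 × 10^6 m³.
Over A = 84.5 km², depth = V / A = 59.3 mm.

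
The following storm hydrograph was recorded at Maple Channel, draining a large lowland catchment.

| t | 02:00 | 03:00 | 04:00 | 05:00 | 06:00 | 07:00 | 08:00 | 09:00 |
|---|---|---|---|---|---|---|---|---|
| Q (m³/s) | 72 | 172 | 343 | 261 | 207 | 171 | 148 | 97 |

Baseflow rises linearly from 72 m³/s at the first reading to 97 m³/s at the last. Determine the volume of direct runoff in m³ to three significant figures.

V ≈ 2.86 × 10^6 m³

Direct-runoff ordinates (Q − Q_b): 0.00, 96.43, 263.86, 178.29, 120.71, 81.14, 54.57, 0.00 m³/s.
ΣQ_DR = 795.0 m³/s.
With Δt = 1 h = 3600 s, V = ΣQ_DR · Δt = 795.0 × 3600 = 2.86 × 10^6 m³.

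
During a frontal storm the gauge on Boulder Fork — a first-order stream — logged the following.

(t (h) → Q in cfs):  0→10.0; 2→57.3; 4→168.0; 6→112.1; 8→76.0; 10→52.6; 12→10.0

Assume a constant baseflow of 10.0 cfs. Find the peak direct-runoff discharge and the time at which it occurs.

Q_p = 158.0 cfs at t = 4 h

Subtracting baseflow gives direct-runoff ordinates: 0.0, 47.3, 158.0, 102.1, 66.0, 42.6, 0.0 cfs.
The maximum is 158.0 cfs, occurring at the reading for t = 4 h.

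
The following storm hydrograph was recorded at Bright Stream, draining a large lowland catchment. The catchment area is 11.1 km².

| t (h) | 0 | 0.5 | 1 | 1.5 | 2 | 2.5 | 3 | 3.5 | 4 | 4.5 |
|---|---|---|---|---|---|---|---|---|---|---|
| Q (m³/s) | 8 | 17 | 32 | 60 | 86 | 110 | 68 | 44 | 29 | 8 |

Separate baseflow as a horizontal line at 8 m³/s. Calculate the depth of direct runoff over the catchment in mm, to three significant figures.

d ≈ 61.9 mm

Direct runoff: 0.0, 9.0, 24.0, 52.0, 78.0, 102.0, 60.0, 36.0, 21.0, 0.0 m³/s; ΣQ_DR = 382.0 m³/s.
V = ΣQ_DR · Δt = 382.0 × 1800 s = 6.876 × 10^5 m³.
Over A = 11.1 km², depth = V / A = 61.9 mm.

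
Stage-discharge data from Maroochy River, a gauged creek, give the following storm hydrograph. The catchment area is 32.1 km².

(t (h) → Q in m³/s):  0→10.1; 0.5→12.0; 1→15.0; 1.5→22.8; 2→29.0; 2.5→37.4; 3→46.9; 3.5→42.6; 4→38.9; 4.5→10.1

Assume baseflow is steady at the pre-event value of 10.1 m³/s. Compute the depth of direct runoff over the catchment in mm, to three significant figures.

d ≈ 9.19 mm

Direct runoff: 0.0, 1.9, 4.9, 12.7, 18.9, 27.3, 36.8, 32.5, 28.8, 0.0 m³/s; ΣQ_DR = 163.8 m³/s.
V = ΣQ_DR · Δt = 163.8 × 1800 s = 2.948 × 10^5 m³.
Over A = 32.1 km², depth = V / A = 9.19 mm.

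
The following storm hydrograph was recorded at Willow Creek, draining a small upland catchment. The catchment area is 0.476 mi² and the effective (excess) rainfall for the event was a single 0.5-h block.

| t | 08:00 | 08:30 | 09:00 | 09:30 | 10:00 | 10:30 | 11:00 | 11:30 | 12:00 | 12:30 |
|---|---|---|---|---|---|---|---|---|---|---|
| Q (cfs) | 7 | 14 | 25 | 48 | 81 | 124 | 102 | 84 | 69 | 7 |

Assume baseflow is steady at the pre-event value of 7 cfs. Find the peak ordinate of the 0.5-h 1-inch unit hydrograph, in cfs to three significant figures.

U_p ≈ 146 cfs

Direct runoff: 0.0, 7.0, 18.0, 41.0, 74.0, 117.0, 95.0, 77.0, 62.0, 0.0 cfs; ΣQ_DR = 491.0 cfs, peak = 117.0 cfs.
Runoff depth d = ΣQ_DR·Δt / A = 491.0 × 1800 / (0.476 mi²) = 0.7992 in.
The 1-inch UH is the DRH scaled by (1 in)/d, so U_p = 117.0 × 1/0.7992 = 146 cfs.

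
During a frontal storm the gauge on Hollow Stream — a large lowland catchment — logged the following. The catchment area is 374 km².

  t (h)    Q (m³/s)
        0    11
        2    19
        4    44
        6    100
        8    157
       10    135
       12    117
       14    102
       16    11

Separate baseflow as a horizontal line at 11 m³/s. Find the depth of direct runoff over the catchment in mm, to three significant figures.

d ≈ 11.5 mm

Direct runoff: 0.0, 8.0, 33.0, 89.0, 146.0, 124.0, 106.0, 91.0, 0.0 m³/s; ΣQ_DR = 597.0 m³/s.
V = ΣQ_DR · Δt = 597.0 × 7200 s = 4.298 × 10^6 m³.
Over A = 374 km², depth = V / A = 11.5 mm.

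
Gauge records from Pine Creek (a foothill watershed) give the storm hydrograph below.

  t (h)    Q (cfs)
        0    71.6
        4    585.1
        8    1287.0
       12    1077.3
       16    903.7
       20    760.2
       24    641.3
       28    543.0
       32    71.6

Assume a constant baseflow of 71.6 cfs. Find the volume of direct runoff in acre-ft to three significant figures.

Direct-runoff ordinates (Q − Q_b): 0.0, 513.5, 1215.4, 1005.7, 832.1, 688.6, 569.7, 471.4, 0.0 cfs.
ΣQ_DR = 5296 cfs.
With Δt = 4 h = 14400 s, V = ΣQ_DR · Δt = 5296 × 14400 = 7.63 × 10^7 ft³ = 1750 acre-ft.

V ≈ 1750 acre-ft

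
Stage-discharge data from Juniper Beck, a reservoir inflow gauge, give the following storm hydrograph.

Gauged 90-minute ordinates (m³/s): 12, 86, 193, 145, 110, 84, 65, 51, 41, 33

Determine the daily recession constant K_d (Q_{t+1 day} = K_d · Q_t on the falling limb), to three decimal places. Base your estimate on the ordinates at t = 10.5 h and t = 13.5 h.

Between t = 10.5 h and t = 13.5 h the flow falls from 51 to 33 m³/s over 2×1.5 h = 3 h.
Per-interval ratio K = (33/51)^(1/2) = 0.8044; K_d = K^(24/1.5) = 0.031.

K_d ≈ 0.031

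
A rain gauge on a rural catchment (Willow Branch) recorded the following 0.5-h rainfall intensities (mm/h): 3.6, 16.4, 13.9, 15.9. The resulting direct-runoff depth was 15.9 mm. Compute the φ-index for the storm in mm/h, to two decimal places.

Only the 3 blocks with intensity above φ contribute runoff: 16.4, 13.9, 15.9 mm/h.
Σ(I−φ)·Δt = d  ⇒  (16.4+13.9+15.9 − 3φ)·0.5 = 15.9
φ = (46.20 − 15.9/0.5) / 3 = 4.80 mm/h.

φ ≈ 4.80 mm/h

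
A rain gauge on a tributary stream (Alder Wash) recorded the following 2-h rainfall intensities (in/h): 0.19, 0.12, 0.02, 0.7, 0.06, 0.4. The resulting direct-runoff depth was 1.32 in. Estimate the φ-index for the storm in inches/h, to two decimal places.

Only the 2 blocks with intensity above φ contribute runoff: 0.7, 0.4 in/h.
Σ(I−φ)·Δt = d  ⇒  (0.7+0.4 − 2φ)·2 = 1.32
φ = (1.100 − 1.32/2) / 2 = 0.22 in/h.

φ ≈ 0.22 in/h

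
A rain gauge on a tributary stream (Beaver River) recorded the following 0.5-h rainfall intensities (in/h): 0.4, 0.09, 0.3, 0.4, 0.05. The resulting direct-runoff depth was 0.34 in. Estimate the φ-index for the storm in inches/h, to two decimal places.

φ ≈ 0.14 in/h

Only the 3 blocks with intensity above φ contribute runoff: 0.4, 0.3, 0.4 in/h.
Σ(I−φ)·Δt = d  ⇒  (0.4+0.3+0.4 − 3φ)·0.5 = 0.34
φ = (1.100 − 0.34/0.5) / 3 = 0.14 in/h.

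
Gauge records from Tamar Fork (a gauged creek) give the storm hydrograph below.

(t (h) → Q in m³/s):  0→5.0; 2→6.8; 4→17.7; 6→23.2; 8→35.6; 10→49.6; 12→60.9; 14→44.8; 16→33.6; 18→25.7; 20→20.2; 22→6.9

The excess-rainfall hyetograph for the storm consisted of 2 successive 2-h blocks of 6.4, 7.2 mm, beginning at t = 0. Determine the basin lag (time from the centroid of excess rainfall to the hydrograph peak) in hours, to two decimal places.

t_L ≈ 9.94 h

Centroid of excess rainfall: t_c = Σ P_i·t̄_i / ΣP_i = 2.0588 h (block centres at 1, 3 h).
Hydrograph peak occurs at t = 12 h, so basin lag t_L = 12 − 2.0588 = 9.94 h.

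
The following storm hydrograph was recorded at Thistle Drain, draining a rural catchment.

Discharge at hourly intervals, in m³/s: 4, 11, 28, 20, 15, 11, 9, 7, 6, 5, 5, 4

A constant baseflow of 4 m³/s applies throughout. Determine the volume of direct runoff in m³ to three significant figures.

V ≈ 2.77 × 10^5 m³

Direct-runoff ordinates (Q − Q_b): 0.0, 7.0, 24.0, 16.0, 11.0, 7.0, 5.0, 3.0, 2.0, 1.0, 1.0, 0.0 m³/s.
ΣQ_DR = 77.00 m³/s.
With Δt = 1 h = 3600 s, V = ΣQ_DR · Δt = 77.00 × 3600 = 2.77 × 10^5 m³.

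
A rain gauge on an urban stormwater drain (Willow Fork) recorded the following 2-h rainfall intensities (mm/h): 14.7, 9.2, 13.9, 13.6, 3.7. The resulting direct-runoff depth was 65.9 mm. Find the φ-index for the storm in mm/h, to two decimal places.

Only the 4 blocks with intensity above φ contribute runoff: 14.7, 9.2, 13.9, 13.6 mm/h.
Σ(I−φ)·Δt = d  ⇒  (14.7+9.2+13.9+13.6 − 4φ)·2 = 65.9
φ = (51.40 − 65.9/2) / 4 = 4.61 mm/h.

φ ≈ 4.61 mm/h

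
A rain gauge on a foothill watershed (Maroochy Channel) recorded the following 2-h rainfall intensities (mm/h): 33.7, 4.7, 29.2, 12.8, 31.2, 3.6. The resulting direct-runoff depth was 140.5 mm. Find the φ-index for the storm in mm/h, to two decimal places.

Only the 4 blocks with intensity above φ contribute runoff: 33.7, 29.2, 12.8, 31.2 mm/h.
Σ(I−φ)·Δt = d  ⇒  (33.7+29.2+12.8+31.2 − 4φ)·2 = 140.5
φ = (106.9 − 140.5/2) / 4 = 9.16 mm/h.

φ ≈ 9.16 mm/h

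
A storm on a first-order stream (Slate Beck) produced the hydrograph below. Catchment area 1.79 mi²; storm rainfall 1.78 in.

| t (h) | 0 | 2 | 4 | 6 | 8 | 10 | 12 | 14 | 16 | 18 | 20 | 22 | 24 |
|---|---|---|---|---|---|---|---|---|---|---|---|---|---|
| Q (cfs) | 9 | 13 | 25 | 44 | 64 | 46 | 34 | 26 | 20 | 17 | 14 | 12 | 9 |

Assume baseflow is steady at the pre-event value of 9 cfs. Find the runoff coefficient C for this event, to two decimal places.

C ≈ 0.21

ΣQ_DR = 216.0 cfs; V = ΣQ_DR·Δt = 1.555 × 10^6 ft³.
Runoff depth d = V / A = 0.3740 in.
C = d / P = 0.3740 / 1.78 = 0.21.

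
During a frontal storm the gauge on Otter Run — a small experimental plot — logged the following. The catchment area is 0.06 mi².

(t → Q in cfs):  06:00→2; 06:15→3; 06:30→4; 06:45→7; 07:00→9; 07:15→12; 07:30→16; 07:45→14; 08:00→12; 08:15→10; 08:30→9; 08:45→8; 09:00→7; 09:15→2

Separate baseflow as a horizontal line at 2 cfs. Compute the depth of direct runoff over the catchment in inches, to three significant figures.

Direct runoff: 0.0, 1.0, 2.0, 5.0, 7.0, 10.0, 14.0, 12.0, 10.0, 8.0, 7.0, 6.0, 5.0, 0.0 cfs; ΣQ_DR = 87.00 cfs.
V = ΣQ_DR · Δt = 87.00 × 900 s = 78300 ft³.
Over A = 0.06 mi², depth = V / A = 0.562 in.

d ≈ 0.562 in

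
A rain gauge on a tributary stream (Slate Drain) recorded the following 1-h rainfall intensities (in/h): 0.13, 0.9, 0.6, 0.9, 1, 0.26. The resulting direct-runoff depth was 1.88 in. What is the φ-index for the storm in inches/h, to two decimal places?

Only the 4 blocks with intensity above φ contribute runoff: 0.9, 0.6, 0.9, 1 in/h.
Σ(I−φ)·Δt = d  ⇒  (0.9+0.6+0.9+1 − 4φ)·1 = 1.88
φ = (3.400 − 1.88/1) / 4 = 0.38 in/h.

φ ≈ 0.38 in/h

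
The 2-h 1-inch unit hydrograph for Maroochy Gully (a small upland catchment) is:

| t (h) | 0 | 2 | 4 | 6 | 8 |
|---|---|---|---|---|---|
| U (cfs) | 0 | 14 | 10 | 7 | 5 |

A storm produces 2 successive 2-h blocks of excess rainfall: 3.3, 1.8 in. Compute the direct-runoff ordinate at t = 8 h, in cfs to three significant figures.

By discrete convolution, Q_j = Σ (P_i / 1 in) · U_{j−i}.
At t = 8 h (j=4): Q = (3.3/1)·5 + (1.8/1)·7 = 29.1 cfs.

Q ≈ 29.1 cfs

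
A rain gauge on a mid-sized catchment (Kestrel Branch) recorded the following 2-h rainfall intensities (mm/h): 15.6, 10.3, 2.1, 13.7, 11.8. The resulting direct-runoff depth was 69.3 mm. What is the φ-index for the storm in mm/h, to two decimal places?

Only the 4 blocks with intensity above φ contribute runoff: 15.6, 10.3, 13.7, 11.8 mm/h.
Σ(I−φ)·Δt = d  ⇒  (15.6+10.3+13.7+11.8 − 4φ)·2 = 69.3
φ = (51.40 − 69.3/2) / 4 = 4.19 mm/h.

φ ≈ 4.19 mm/h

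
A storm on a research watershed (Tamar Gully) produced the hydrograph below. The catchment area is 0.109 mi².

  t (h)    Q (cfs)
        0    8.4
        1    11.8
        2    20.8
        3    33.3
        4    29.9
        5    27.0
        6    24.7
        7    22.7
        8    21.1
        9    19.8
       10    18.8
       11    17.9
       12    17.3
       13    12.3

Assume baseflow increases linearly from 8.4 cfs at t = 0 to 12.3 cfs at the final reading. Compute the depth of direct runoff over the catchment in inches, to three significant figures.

d ≈ 2.00 in

Direct runoff: 0.00, 3.10, 11.80, 24.00, 20.30, 17.10, 14.50, 12.20, 10.30, 8.70, 7.40, 6.20, 5.30, 0.00 cfs; ΣQ_DR = 140.9 cfs.
V = ΣQ_DR · Δt = 140.9 × 3600 s = 5.072 × 10^5 ft³.
Over A = 0.109 mi², depth = V / A = 2.00 in.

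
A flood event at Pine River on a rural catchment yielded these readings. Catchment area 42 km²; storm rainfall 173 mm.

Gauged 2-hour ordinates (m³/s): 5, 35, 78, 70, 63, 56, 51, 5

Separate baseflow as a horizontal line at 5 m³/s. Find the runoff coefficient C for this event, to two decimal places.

ΣQ_DR = 323.0 m³/s; V = ΣQ_DR·Δt = 2.326 × 10^6 m³.
Runoff depth d = V / A = 55.37 mm.
C = d / P = 55.37 / 173 = 0.32.

C ≈ 0.32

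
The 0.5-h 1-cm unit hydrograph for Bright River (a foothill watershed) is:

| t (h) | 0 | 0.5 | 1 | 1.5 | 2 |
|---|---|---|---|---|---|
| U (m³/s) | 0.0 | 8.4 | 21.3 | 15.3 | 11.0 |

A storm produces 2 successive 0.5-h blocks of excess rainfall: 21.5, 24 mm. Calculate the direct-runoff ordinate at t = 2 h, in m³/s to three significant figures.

Q ≈ 60.4 m³/s

By discrete convolution, Q_j = Σ (P_i / 10 mm) · U_{j−i}.
At t = 2 h (j=4): Q = (21.5/10)·11.0 + (24/10)·15.3 = 60.4 m³/s.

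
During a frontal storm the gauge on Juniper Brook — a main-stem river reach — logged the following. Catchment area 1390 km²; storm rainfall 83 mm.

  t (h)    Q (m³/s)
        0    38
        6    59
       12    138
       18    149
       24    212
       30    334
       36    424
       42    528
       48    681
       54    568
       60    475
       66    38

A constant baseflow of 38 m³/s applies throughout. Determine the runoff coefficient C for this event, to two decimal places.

ΣQ_DR = 3188 m³/s; V = ΣQ_DR·Δt = 6.886 × 10^7 m³.
Runoff depth d = V / A = 49.54 mm.
C = d / P = 49.54 / 83 = 0.60.

C ≈ 0.60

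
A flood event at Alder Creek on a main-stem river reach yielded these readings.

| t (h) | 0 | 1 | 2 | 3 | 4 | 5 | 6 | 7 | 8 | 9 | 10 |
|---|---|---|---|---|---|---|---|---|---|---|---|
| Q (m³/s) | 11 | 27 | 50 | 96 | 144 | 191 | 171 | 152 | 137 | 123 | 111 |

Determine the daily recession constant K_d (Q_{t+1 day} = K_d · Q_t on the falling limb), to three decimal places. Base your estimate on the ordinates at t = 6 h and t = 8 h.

Between t = 6 h and t = 8 h the flow falls from 171 to 137 m³/s over 2×1 h = 2 h.
Per-interval ratio K = (137/171)^(1/2) = 0.8951; K_d = K^(24/1) = 0.070.

K_d ≈ 0.070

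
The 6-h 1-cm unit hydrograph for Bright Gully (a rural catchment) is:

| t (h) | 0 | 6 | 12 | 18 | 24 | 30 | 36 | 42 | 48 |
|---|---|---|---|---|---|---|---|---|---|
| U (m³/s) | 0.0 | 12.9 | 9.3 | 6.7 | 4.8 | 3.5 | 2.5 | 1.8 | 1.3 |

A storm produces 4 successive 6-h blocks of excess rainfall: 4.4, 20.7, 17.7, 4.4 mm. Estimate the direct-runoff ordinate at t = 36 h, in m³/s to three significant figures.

Q ≈ 19.8 m³/s

By discrete convolution, Q_j = Σ (P_i / 10 mm) · U_{j−i}.
At t = 36 h (j=6): Q = (4.4/10)·2.5 + (20.7/10)·3.5 + (17.7/10)·4.8 + (4.4/10)·6.7 = 19.8 m³/s.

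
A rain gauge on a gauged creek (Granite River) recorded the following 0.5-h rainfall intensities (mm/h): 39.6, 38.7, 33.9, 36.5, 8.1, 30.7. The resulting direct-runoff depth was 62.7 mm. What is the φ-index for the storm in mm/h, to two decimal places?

φ ≈ 10.80 mm/h

Only the 5 blocks with intensity above φ contribute runoff: 39.6, 38.7, 33.9, 36.5, 30.7 mm/h.
Σ(I−φ)·Δt = d  ⇒  (39.6+38.7+33.9+36.5+30.7 − 5φ)·0.5 = 62.7
φ = (179.4 − 62.7/0.5) / 5 = 10.80 mm/h.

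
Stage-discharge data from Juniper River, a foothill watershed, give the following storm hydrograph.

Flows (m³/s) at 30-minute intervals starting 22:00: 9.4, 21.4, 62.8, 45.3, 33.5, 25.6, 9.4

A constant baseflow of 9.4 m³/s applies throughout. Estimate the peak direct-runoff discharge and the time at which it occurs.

Subtracting baseflow gives direct-runoff ordinates: 0.0, 12.0, 53.4, 35.9, 24.1, 16.2, 0.0 m³/s.
The maximum is 53.4 m³/s, occurring at the reading for t = 23:00.

Q_p = 53.4 m³/s at t = 23:00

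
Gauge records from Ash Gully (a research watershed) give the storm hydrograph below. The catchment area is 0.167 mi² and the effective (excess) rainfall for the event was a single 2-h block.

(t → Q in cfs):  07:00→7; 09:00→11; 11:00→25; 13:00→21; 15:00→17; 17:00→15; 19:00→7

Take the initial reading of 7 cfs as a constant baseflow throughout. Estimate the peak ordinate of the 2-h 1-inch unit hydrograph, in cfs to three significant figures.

U_p ≈ 18.0 cfs

Direct runoff: 0.0, 4.0, 18.0, 14.0, 10.0, 8.0, 0.0 cfs; ΣQ_DR = 54.00 cfs, peak = 18.0 cfs.
Runoff depth d = ΣQ_DR·Δt / A = 54.00 × 7200 / (0.167 mi²) = 1.002 in.
The 1-inch UH is the DRH scaled by (1 in)/d, so U_p = 18.0 × 1/1.002 = 18.0 cfs.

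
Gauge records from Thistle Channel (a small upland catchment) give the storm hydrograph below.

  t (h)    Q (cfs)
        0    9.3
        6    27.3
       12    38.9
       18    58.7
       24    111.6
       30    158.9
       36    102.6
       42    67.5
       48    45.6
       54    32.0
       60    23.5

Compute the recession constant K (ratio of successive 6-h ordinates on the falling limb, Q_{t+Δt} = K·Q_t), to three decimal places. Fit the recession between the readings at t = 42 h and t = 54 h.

K ≈ 0.689

Using the recession-limb readings at t = 42 h and t = 54 h: Q falls from 67.5 to 32.0 cfs over 2 intervals.
K = (Q₂/Q₁)^(1/2) = (32.0/67.5)^(1/2) = 0.689.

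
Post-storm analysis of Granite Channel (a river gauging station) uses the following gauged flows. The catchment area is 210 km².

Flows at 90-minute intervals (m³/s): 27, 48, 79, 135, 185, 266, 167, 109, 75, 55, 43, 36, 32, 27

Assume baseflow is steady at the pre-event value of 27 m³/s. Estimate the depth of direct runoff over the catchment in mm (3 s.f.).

d ≈ 23.3 mm

Direct runoff: 0.0, 21.0, 52.0, 108.0, 158.0, 239.0, 140.0, 82.0, 48.0, 28.0, 16.0, 9.0, 5.0, 0.0 m³/s; ΣQ_DR = 906.0 m³/s.
V = ΣQ_DR · Δt = 906.0 × 5400 s = 4.892 × 10^6 m³.
Over A = 210 km², depth = V / A = 23.3 mm.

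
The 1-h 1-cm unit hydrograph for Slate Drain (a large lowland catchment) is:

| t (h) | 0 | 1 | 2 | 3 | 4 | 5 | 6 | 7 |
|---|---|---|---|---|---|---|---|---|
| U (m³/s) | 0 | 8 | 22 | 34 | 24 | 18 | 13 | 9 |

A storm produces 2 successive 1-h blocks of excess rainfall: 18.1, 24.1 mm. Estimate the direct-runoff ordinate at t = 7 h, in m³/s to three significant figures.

Q ≈ 47.6 m³/s

By discrete convolution, Q_j = Σ (P_i / 10 mm) · U_{j−i}.
At t = 7 h (j=7): Q = (18.1/10)·9 + (24.1/10)·13 = 47.6 m³/s.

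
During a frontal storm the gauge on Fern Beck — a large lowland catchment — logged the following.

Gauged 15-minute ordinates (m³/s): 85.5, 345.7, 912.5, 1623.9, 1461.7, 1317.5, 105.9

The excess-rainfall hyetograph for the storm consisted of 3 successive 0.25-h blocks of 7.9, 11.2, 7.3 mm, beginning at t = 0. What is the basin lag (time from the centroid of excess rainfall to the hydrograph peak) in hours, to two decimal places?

Centroid of excess rainfall: t_c = Σ P_i·t̄_i / ΣP_i = 0.3693 h (block centres at 0.125, 0.375, 0.625 h).
Hydrograph peak occurs at t = 0.75 h, so basin lag t_L = 0.75 − 0.3693 = 0.38 h.

t_L ≈ 0.38 h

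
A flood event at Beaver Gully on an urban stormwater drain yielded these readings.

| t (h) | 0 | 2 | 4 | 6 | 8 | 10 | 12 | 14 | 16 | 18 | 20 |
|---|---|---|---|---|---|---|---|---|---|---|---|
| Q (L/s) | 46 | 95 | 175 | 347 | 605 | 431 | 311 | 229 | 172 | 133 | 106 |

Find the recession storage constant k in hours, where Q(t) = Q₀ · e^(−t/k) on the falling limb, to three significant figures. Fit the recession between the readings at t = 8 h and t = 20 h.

On the falling limb, Q drops from 605 to 106 L/s between t = 8 h and t = 20 h (Δt = 12 h).
k = −Δt / ln(Q₂/Q₁) = −12 / ln(106/605) = 6.89 h.

k ≈ 6.89 h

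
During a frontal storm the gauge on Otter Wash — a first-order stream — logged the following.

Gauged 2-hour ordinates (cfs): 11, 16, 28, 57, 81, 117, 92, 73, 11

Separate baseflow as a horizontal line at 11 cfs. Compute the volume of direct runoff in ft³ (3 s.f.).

V ≈ 2.79 × 10^6 ft³

Direct-runoff ordinates (Q − Q_b): 0.0, 5.0, 17.0, 46.0, 70.0, 106.0, 81.0, 62.0, 0.0 cfs.
ΣQ_DR = 387.0 cfs.
With Δt = 2 h = 7200 s, V = ΣQ_DR · Δt = 387.0 × 7200 = 2.79 × 10^6 ft³.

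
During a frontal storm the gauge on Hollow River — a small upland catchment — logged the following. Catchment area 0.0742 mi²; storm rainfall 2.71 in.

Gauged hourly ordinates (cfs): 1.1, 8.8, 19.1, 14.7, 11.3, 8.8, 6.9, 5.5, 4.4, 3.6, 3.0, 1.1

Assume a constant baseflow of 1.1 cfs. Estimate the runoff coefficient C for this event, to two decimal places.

C ≈ 0.58

ΣQ_DR = 75.10 cfs; V = ΣQ_DR·Δt = 2.704 × 10^5 ft³.
Runoff depth d = V / A = 1.568 in.
C = d / P = 1.568 / 2.71 = 0.58.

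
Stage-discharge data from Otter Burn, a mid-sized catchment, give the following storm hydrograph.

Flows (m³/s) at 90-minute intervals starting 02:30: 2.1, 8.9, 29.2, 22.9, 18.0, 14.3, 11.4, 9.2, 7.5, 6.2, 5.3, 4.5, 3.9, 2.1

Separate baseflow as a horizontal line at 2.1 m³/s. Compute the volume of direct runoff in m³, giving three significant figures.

Direct-runoff ordinates (Q − Q_b): 0.0, 6.8, 27.1, 20.8, 15.9, 12.2, 9.3, 7.1, 5.4, 4.1, 3.2, 2.4, 1.8, 0.0 m³/s.
ΣQ_DR = 116.1 m³/s.
With Δt = 1.5 h = 5400 s, V = ΣQ_DR · Δt = 116.1 × 5400 = 6.27 × 10^5 m³.

V ≈ 6.27 × 10^5 m³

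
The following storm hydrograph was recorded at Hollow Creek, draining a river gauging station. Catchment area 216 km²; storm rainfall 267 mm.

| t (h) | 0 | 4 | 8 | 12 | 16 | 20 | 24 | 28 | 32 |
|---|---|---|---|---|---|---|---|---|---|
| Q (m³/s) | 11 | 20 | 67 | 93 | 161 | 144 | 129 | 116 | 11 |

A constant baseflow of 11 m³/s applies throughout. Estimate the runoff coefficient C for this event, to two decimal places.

C ≈ 0.16

ΣQ_DR = 653.0 m³/s; V = ΣQ_DR·Δt = 9.403 × 10^6 m³.
Runoff depth d = V / A = 43.53 mm.
C = d / P = 43.53 / 267 = 0.16.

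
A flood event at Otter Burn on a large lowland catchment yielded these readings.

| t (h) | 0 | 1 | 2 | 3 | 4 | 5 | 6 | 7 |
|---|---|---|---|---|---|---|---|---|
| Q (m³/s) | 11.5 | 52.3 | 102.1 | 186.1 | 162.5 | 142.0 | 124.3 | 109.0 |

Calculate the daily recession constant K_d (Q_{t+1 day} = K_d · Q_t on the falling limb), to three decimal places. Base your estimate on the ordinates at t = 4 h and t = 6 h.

Between t = 4 h and t = 6 h the flow falls from 162.5 to 124.3 m³/s over 2×1 h = 2 h.
Per-interval ratio K = (124.3/162.5)^(1/2) = 0.8746; K_d = K^(24/1) = 0.040.

K_d ≈ 0.040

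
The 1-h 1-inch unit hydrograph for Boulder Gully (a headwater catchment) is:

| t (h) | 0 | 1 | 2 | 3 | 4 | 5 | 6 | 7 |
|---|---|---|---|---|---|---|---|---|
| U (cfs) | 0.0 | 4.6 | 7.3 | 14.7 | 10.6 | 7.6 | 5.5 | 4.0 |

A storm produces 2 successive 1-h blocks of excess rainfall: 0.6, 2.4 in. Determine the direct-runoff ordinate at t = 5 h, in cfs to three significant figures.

By discrete convolution, Q_j = Σ (P_i / 1 in) · U_{j−i}.
At t = 5 h (j=5): Q = (0.6/1)·7.6 + (2.4/1)·10.6 = 30.0 cfs.

Q ≈ 30.0 cfs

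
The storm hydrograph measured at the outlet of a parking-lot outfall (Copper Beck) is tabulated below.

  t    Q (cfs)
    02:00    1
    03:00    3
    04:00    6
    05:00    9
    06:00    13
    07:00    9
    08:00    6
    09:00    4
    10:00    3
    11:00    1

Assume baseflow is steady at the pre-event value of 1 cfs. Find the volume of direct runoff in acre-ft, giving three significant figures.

Direct-runoff ordinates (Q − Q_b): 0.0, 2.0, 5.0, 8.0, 12.0, 8.0, 5.0, 3.0, 2.0, 0.0 cfs.
ΣQ_DR = 45.00 cfs.
With Δt = 1 h = 3600 s, V = ΣQ_DR · Δt = 45.00 × 3600 = 1.62 × 10^5 ft³ = 3.72 acre-ft.

V ≈ 3.72 acre-ft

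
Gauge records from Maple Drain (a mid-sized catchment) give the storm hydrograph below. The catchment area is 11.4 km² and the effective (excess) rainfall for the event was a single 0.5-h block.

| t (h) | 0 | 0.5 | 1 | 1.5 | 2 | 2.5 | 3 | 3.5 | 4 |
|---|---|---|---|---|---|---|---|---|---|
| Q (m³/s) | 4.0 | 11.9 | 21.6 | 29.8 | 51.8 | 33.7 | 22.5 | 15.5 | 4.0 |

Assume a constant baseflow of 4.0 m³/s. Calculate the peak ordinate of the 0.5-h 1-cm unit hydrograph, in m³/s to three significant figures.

U_p ≈ 19.1 m³/s

Direct runoff: 0.0, 7.9, 17.6, 25.8, 47.8, 29.7, 18.5, 11.5, 0.0 m³/s; ΣQ_DR = 158.8 m³/s, peak = 47.8 m³/s.
Runoff depth d = ΣQ_DR·Δt / A = 158.8 × 1800 / (11.4 km²) = 25.07 mm.
The 1-cm UH is the DRH scaled by (10 mm)/d, so U_p = 47.8 × 10/25.07 = 19.1 m³/s.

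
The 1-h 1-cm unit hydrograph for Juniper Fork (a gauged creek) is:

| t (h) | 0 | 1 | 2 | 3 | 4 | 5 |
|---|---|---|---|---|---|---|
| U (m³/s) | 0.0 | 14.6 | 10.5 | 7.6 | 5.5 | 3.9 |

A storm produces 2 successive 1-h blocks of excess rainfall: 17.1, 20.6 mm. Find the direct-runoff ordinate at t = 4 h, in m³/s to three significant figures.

Q ≈ 25.1 m³/s

By discrete convolution, Q_j = Σ (P_i / 10 mm) · U_{j−i}.
At t = 4 h (j=4): Q = (17.1/10)·5.5 + (20.6/10)·7.6 = 25.1 m³/s.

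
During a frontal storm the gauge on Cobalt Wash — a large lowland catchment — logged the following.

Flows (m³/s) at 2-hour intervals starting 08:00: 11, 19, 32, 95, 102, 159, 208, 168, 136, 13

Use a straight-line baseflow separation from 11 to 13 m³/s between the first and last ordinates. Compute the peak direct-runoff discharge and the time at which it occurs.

Q_p = 195.67 m³/s at t = 20:00

Subtracting baseflow gives direct-runoff ordinates: 0.00, 7.78, 20.56, 83.33, 90.11, 146.89, 195.67, 155.44, 123.22, 0.00 m³/s.
The maximum is 195.67 m³/s, occurring at the reading for t = 20:00.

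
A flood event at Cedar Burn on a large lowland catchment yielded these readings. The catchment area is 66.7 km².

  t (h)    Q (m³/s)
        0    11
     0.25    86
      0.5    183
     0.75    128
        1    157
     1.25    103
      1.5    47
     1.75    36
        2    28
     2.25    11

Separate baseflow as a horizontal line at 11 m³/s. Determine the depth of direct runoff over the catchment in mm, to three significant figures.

Direct runoff: 0.0, 75.0, 172.0, 117.0, 146.0, 92.0, 36.0, 25.0, 17.0, 0.0 m³/s; ΣQ_DR = 680.0 m³/s.
V = ΣQ_DR · Δt = 680.0 × 900 s = 6.120 × 10^5 m³.
Over A = 66.7 km², depth = V / A = 9.18 mm.

d ≈ 9.18 mm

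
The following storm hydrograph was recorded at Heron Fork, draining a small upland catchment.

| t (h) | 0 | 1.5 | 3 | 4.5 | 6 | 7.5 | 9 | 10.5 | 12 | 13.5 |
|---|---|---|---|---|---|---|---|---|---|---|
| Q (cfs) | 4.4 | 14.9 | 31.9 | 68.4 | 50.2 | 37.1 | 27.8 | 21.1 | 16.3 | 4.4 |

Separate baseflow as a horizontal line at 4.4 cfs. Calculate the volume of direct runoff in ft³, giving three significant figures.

V ≈ 1.26 × 10^6 ft³

Direct-runoff ordinates (Q − Q_b): 0.0, 10.5, 27.5, 64.0, 45.8, 32.7, 23.4, 16.7, 11.9, 0.0 cfs.
ΣQ_DR = 232.5 cfs.
With Δt = 1.5 h = 5400 s, V = ΣQ_DR · Δt = 232.5 × 5400 = 1.26 × 10^6 ft³.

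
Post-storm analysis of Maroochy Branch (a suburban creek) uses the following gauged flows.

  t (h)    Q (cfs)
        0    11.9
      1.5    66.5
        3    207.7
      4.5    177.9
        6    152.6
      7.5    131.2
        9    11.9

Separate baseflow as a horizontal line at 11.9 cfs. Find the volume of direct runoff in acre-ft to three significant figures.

Direct-runoff ordinates (Q − Q_b): 0.0, 54.6, 195.8, 166.0, 140.7, 119.3, 0.0 cfs.
ΣQ_DR = 676.4 cfs.
With Δt = 1.5 h = 5400 s, V = ΣQ_DR · Δt = 676.4 × 5400 = 3.65 × 10^6 ft³ = 83.9 acre-ft.

V ≈ 83.9 acre-ft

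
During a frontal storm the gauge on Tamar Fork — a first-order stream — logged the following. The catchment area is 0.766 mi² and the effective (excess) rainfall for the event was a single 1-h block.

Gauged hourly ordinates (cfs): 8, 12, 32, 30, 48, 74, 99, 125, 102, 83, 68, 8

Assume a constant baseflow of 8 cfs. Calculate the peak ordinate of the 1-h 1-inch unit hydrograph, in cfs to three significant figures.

Direct runoff: 0.0, 4.0, 24.0, 22.0, 40.0, 66.0, 91.0, 117.0, 94.0, 75.0, 60.0, 0.0 cfs; ΣQ_DR = 593.0 cfs, peak = 117.0 cfs.
Runoff depth d = ΣQ_DR·Δt / A = 593.0 × 3600 / (0.766 mi²) = 1.200 in.
The 1-inch UH is the DRH scaled by (1 in)/d, so U_p = 117.0 × 1/1.200 = 97.5 cfs.

U_p ≈ 97.5 cfs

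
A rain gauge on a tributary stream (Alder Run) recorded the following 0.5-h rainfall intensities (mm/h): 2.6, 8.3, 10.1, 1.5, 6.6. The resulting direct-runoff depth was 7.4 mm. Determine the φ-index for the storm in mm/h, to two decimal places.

φ ≈ 3.40 mm/h

Only the 3 blocks with intensity above φ contribute runoff: 8.3, 10.1, 6.6 mm/h.
Σ(I−φ)·Δt = d  ⇒  (8.3+10.1+6.6 − 3φ)·0.5 = 7.4
φ = (25.00 − 7.4/0.5) / 3 = 3.40 mm/h.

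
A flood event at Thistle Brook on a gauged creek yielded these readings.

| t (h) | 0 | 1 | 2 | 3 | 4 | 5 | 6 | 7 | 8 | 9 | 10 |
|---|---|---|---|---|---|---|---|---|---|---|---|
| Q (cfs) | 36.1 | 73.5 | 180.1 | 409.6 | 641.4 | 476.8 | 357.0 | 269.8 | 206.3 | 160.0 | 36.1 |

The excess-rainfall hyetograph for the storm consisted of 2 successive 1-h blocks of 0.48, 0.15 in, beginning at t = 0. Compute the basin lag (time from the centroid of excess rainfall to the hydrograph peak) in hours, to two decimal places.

t_L ≈ 3.26 h

Centroid of excess rainfall: t_c = Σ P_i·t̄_i / ΣP_i = 0.7381 h (block centres at 0.5, 1.5 h).
Hydrograph peak occurs at t = 4 h, so basin lag t_L = 4 − 0.7381 = 3.26 h.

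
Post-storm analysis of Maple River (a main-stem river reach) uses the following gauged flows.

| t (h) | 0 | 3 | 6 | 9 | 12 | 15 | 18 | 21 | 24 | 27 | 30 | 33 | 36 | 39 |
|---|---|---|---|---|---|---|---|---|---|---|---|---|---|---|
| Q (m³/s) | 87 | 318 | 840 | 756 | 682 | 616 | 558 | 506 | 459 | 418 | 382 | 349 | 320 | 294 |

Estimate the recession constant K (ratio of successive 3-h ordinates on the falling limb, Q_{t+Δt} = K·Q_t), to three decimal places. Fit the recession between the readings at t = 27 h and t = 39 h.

Using the recession-limb readings at t = 27 h and t = 39 h: Q falls from 418 to 294 m³/s over 4 intervals.
K = (Q₂/Q₁)^(1/4) = (294/418)^(1/4) = 0.916.

K ≈ 0.916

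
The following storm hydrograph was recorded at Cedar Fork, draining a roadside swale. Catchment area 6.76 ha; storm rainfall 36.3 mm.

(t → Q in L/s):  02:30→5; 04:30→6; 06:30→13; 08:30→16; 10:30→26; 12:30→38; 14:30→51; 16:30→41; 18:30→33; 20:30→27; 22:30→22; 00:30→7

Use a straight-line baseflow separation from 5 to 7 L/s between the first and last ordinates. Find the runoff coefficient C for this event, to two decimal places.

C ≈ 0.62

ΣQ_DR = 213.0 L/s; V = ΣQ_DR·Δt = 1.534 × 10^6 L.
Runoff depth d = V / A = 22.69 mm.
C = d / P = 22.69 / 36.3 = 0.62.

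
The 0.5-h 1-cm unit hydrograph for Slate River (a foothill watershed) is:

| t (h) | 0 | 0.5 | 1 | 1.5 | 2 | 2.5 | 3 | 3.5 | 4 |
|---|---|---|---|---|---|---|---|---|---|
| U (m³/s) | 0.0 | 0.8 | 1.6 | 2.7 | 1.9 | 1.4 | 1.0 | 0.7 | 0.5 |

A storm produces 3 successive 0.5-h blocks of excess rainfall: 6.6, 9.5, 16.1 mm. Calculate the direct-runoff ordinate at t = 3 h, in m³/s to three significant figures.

By discrete convolution, Q_j = Σ (P_i / 10 mm) · U_{j−i}.
At t = 3 h (j=6): Q = (6.6/10)·1.0 + (9.5/10)·1.4 + (16.1/10)·1.9 = 5.05 m³/s.

Q ≈ 5.05 m³/s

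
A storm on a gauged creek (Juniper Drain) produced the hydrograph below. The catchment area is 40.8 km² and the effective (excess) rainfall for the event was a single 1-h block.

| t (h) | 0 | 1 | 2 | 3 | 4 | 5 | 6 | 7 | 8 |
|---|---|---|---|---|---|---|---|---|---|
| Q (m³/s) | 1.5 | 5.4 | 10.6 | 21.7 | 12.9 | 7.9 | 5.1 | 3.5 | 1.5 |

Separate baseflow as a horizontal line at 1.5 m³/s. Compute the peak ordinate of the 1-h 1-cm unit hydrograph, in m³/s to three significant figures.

U_p ≈ 40.4 m³/s

Direct runoff: 0.0, 3.9, 9.1, 20.2, 11.4, 6.4, 3.6, 2.0, 0.0 m³/s; ΣQ_DR = 56.60 m³/s, peak = 20.2 m³/s.
Runoff depth d = ΣQ_DR·Δt / A = 56.60 × 3600 / (40.8 km²) = 4.994 mm.
The 1-cm UH is the DRH scaled by (10 mm)/d, so U_p = 20.2 × 10/4.994 = 40.4 m³/s.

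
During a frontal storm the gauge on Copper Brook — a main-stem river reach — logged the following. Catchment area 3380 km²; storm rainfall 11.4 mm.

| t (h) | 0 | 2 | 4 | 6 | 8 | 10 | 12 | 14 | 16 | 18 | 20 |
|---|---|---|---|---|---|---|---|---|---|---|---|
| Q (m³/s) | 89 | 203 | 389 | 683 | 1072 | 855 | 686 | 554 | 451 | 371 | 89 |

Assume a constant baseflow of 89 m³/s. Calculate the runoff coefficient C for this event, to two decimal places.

ΣQ_DR = 4463 m³/s; V = ΣQ_DR·Δt = 3.213 × 10^7 m³.
Runoff depth d = V / A = 9.507 mm.
C = d / P = 9.507 / 11.4 = 0.83.

C ≈ 0.83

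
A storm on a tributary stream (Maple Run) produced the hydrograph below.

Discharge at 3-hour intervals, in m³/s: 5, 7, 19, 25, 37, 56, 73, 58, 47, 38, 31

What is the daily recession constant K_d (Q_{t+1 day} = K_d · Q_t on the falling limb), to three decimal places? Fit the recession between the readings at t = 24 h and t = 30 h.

Between t = 24 h and t = 30 h the flow falls from 47 to 31 m³/s over 2×3 h = 6 h.
Per-interval ratio K = (31/47)^(1/2) = 0.8121; K_d = K^(24/3) = 0.189.

K_d ≈ 0.189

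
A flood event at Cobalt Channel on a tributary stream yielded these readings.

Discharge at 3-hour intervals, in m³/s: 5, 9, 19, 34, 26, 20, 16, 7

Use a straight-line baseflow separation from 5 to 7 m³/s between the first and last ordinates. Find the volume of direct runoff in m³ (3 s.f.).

V ≈ 9.50 × 10^5 m³

Direct-runoff ordinates (Q − Q_b): 0.00, 3.71, 13.43, 28.14, 19.86, 13.57, 9.29, 0.00 m³/s.
ΣQ_DR = 88.00 m³/s.
With Δt = 3 h = 10800 s, V = ΣQ_DR · Δt = 88.00 × 10800 = 9.50 × 10^5 m³.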